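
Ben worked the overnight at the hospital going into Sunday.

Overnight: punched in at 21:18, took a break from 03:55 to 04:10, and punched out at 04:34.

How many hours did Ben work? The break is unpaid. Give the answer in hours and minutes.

Overnight: 21:18 → midnight = 2 h 42 min; midnight → 04:34 = 4 h 34 min; span 7 h 16 min; less 15 min break → 7 h 1 min

7 h 1 min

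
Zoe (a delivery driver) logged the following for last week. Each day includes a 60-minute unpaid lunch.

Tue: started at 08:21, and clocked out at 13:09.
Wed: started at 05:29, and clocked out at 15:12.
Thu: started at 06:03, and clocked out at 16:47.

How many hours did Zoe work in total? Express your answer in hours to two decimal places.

Tue: 08:21–13:09 = 4 h 48 min; less 60 min break → 3 h 48 min
Wed: 05:29–15:12 = 9 h 43 min; less 60 min break → 8 h 43 min
Thu: 06:03–16:47 = 10 h 44 min; less 60 min break → 9 h 44 min
Total: 3 h 48 min + 8 h 43 min + 9 h 44 min = 22 h 15 min.

22.25 hours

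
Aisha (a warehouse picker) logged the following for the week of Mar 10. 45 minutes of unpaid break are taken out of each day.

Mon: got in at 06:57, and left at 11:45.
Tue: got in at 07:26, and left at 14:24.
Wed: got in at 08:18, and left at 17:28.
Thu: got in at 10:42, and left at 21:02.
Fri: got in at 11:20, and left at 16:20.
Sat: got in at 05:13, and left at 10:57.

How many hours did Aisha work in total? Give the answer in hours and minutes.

37 h 30 min

Mon: 06:57–11:45 = 4 h 48 min; less 45 min break → 4 h 3 min
Tue: 07:26–14:24 = 6 h 58 min; less 45 min break → 6 h 13 min
Wed: 08:18–17:28 = 9 h 10 min; less 45 min break → 8 h 25 min
Thu: 10:42–21:02 = 10 h 20 min; less 45 min break → 9 h 35 min
Fri: 11:20–16:20 = 5 h 0 min; less 45 min break → 4 h 15 min
Sat: 05:13–10:57 = 5 h 44 min; less 45 min break → 4 h 59 min
Total: 4 h 3 min + 6 h 13 min + 8 h 25 min + 9 h 35 min + 4 h 15 min + 4 h 59 min = 37 h 30 min.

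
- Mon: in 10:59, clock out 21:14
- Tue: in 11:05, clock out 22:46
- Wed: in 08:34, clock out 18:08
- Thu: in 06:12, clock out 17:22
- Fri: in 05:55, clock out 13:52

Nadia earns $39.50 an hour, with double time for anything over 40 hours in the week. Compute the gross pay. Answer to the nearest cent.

Mon: 10:59–21:14 = 10 h 15 min
Tue: 11:05–22:46 = 11 h 41 min
Wed: 08:34–18:08 = 9 h 34 min
Thu: 06:12–17:22 = 11 h 10 min
Fri: 05:55–13:52 = 7 h 57 min
Total worked: 50 h 37 min = 3037 min.
Regular 40 h 0 min = 2400 min at $39.50/h; overtime 10 h 37 min = 637 min at $79.00/h.
Pay = (2400 × $39.50 + 637 × $79.00) ÷ 60 = $2418.72.

$2418.72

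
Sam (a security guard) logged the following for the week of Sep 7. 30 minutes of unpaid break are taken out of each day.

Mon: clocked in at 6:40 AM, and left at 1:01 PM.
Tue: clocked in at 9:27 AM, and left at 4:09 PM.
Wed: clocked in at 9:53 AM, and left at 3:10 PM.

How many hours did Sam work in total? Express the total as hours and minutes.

Mon: 6:40 AM–1:01 PM = 6 h 21 min; less 30 min break → 5 h 51 min
Tue: 9:27 AM–4:09 PM = 6 h 42 min; less 30 min break → 6 h 12 min
Wed: 9:53 AM–3:10 PM = 5 h 17 min; less 30 min break → 4 h 47 min
Total: 5 h 51 min + 6 h 12 min + 4 h 47 min = 16 h 50 min.

16 h 50 min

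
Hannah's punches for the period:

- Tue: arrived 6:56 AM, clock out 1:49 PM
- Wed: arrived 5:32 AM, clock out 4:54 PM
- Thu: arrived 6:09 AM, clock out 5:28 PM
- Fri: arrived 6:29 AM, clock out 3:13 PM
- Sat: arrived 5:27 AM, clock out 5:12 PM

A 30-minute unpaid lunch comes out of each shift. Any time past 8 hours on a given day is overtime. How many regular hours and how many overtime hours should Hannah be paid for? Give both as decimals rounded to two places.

Regular 38.38 hours, overtime 9.17 hours

Tue: 6:56 AM–1:49 PM = 6 h 53 min; less 30 min break → 6 h 23 min
Wed: 5:32 AM–4:54 PM = 11 h 22 min; less 30 min break → 10 h 52 min
Thu: 6:09 AM–5:28 PM = 11 h 19 min; less 30 min break → 10 h 49 min
Fri: 6:29 AM–3:13 PM = 8 h 44 min; less 30 min break → 8 h 14 min
Sat: 5:27 AM–5:12 PM = 11 h 45 min; less 30 min break → 11 h 15 min
Tue reg 6 h 23 min / OT 0 h 0 min; Wed reg 8 h 0 min / OT 2 h 52 min; Thu reg 8 h 0 min / OT 2 h 49 min; Fri reg 8 h 0 min / OT 0 h 14 min; Sat reg 8 h 0 min / OT 3 h 15 min.
Totals: regular 38 h 23 min, overtime 9 h 10 min.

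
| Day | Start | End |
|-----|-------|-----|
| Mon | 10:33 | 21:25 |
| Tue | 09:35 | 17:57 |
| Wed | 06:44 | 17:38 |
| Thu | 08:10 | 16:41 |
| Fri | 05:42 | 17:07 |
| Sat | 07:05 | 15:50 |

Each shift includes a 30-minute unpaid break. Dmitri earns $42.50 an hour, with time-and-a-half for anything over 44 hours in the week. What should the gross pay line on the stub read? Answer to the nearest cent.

Mon: 10:33–21:25 = 10 h 52 min; less 30 min break → 10 h 22 min
Tue: 09:35–17:57 = 8 h 22 min; less 30 min break → 7 h 52 min
Wed: 06:44–17:38 = 10 h 54 min; less 30 min break → 10 h 24 min
Thu: 08:10–16:41 = 8 h 31 min; less 30 min break → 8 h 1 min
Fri: 05:42–17:07 = 11 h 25 min; less 30 min break → 10 h 55 min
Sat: 07:05–15:50 = 8 h 45 min; less 30 min break → 8 h 15 min
Total worked: 55 h 49 min = 3349 min.
Regular 44 h 0 min = 2640 min at $42.50/h; overtime 11 h 49 min = 709 min at $63.75/h.
Pay = (2640 × $42.50 + 709 × $63.75) ÷ 60 = $2623.31.

$2623.31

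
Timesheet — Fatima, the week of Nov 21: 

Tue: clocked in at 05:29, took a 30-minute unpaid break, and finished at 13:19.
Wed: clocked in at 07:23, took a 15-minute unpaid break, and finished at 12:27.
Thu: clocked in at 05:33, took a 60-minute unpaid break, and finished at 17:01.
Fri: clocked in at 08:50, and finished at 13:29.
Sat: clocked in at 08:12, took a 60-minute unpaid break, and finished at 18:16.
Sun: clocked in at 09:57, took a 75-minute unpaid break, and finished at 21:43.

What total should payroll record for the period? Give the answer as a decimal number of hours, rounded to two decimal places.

46.85 hours

Tue: 05:29–13:19 = 7 h 50 min; less 30 min break → 7 h 20 min
Wed: 07:23–12:27 = 5 h 4 min; less 15 min break → 4 h 49 min
Thu: 05:33–17:01 = 11 h 28 min; less 60 min break → 10 h 28 min
Fri: 08:50–13:29 = 4 h 39 min
Sat: 08:12–18:16 = 10 h 4 min; less 60 min break → 9 h 4 min
Sun: 09:57–21:43 = 11 h 46 min; less 75 min break → 10 h 31 min
Total: 7 h 20 min + 4 h 49 min + 10 h 28 min + 4 h 39 min + 9 h 4 min + 10 h 31 min = 46 h 51 min.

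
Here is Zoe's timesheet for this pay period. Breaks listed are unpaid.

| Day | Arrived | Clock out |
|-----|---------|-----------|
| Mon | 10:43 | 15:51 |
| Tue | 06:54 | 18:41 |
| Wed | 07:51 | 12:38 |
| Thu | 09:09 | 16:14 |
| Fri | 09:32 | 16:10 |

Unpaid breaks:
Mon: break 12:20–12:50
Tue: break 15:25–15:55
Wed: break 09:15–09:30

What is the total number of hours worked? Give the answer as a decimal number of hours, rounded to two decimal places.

34.17 hours

Mon: 10:43–15:51 = 5 h 8 min; less 30 min break → 4 h 38 min
Tue: 06:54–18:41 = 11 h 47 min; less 30 min break → 11 h 17 min
Wed: 07:51–12:38 = 4 h 47 min; less 15 min break → 4 h 32 min
Thu: 09:09–16:14 = 7 h 5 min
Fri: 09:32–16:10 = 6 h 38 min
Total: 4 h 38 min + 11 h 17 min + 4 h 32 min + 7 h 5 min + 6 h 38 min = 34 h 10 min.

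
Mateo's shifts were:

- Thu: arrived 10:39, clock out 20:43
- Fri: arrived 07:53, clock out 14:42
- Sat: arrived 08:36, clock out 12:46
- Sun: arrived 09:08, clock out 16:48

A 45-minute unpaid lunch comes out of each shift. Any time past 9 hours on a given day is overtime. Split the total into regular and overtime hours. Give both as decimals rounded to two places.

Regular 25.40 hours, overtime 0.32 hours

Thu: 10:39–20:43 = 10 h 4 min; less 45 min break → 9 h 19 min
Fri: 07:53–14:42 = 6 h 49 min; less 45 min break → 6 h 4 min
Sat: 08:36–12:46 = 4 h 10 min; less 45 min break → 3 h 25 min
Sun: 09:08–16:48 = 7 h 40 min; less 45 min break → 6 h 55 min
Thu reg 9 h 0 min / OT 0 h 19 min; Fri reg 6 h 4 min / OT 0 h 0 min; Sat reg 3 h 25 min / OT 0 h 0 min; Sun reg 6 h 55 min / OT 0 h 0 min.
Totals: regular 25 h 24 min, overtime 0 h 19 min.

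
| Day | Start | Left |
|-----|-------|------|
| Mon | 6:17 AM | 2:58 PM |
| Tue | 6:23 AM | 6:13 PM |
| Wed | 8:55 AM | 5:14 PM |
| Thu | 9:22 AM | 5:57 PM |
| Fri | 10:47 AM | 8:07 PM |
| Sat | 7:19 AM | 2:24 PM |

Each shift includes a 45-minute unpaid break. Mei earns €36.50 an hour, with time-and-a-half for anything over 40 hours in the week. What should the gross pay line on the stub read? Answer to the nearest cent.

€1971.00

Mon: 6:17 AM–2:58 PM = 8 h 41 min; less 45 min break → 7 h 56 min
Tue: 6:23 AM–6:13 PM = 11 h 50 min; less 45 min break → 11 h 5 min
Wed: 8:55 AM–5:14 PM = 8 h 19 min; less 45 min break → 7 h 34 min
Thu: 9:22 AM–5:57 PM = 8 h 35 min; less 45 min break → 7 h 50 min
Fri: 10:47 AM–8:07 PM = 9 h 20 min; less 45 min break → 8 h 35 min
Sat: 7:19 AM–2:24 PM = 7 h 5 min; less 45 min break → 6 h 20 min
Total worked: 49 h 20 min = 2960 min.
Regular 40 h 0 min = 2400 min at €36.50/h; overtime 9 h 20 min = 560 min at €54.75/h.
Pay = (2400 × €36.50 + 560 × €54.75) ÷ 60 = €1971.00.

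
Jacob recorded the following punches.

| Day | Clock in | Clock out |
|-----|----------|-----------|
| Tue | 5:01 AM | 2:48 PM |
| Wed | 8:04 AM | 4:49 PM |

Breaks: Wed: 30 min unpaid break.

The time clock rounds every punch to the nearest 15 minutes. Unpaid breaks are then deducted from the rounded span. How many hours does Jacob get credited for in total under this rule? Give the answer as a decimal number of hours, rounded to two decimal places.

18.00 hours

Tue: in 5:01 AM→5:00 AM, out 2:48 PM→2:45 PM; 9 h 45 min
Wed: in 8:04 AM→8:00 AM, out 4:49 PM→4:45 PM; 8 h 45 min − 30 min = 8 h 15 min
Total credited: 18 h 0 min.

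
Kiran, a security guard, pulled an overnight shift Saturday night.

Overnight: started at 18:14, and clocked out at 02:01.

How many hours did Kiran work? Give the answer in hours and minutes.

7 h 47 min

Overnight: 18:14 → midnight = 5 h 46 min; midnight → 02:01 = 2 h 1 min; span 7 h 47 min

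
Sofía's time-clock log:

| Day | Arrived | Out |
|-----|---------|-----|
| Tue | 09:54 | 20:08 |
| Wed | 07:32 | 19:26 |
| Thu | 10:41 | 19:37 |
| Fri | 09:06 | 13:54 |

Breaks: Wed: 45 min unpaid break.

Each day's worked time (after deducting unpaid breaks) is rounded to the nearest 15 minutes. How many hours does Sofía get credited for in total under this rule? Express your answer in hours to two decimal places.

35.25 hours

Tue: 09:54–20:08 = 10 h 14 min → rounds to 10 h 15 min
Wed: 07:32–19:26 = 11 h 54 min − 45 min = 11 h 9 min → rounds to 11 h 15 min
Thu: 10:41–19:37 = 8 h 56 min → rounds to 9 h 0 min
Fri: 09:06–13:54 = 4 h 48 min → rounds to 4 h 45 min
Total credited: 35 h 15 min.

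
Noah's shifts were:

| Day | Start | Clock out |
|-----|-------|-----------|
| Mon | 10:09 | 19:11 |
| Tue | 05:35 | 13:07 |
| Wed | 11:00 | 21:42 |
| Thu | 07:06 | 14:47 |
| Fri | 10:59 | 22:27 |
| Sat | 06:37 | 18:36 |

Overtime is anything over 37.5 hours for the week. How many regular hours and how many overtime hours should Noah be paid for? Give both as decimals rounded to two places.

Mon: 10:09–19:11 = 9 h 2 min
Tue: 05:35–13:07 = 7 h 32 min
Wed: 11:00–21:42 = 10 h 42 min
Thu: 07:06–14:47 = 7 h 41 min
Fri: 10:59–22:27 = 11 h 28 min
Sat: 06:37–18:36 = 11 h 59 min
Total worked: 58 h 24 min = 58.40 h.
Threshold 37.5 h → overtime 20 h 54 min, regular 37 h 30 min.

Regular 37.50 hours, overtime 20.90 hours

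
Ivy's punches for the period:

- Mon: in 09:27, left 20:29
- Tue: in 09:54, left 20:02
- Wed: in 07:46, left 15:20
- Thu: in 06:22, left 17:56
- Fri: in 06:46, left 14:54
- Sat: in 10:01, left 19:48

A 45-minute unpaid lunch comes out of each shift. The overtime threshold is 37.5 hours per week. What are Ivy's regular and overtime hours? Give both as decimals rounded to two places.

Regular 37.50 hours, overtime 16.22 hours

Mon: 09:27–20:29 = 11 h 2 min; less 45 min break → 10 h 17 min
Tue: 09:54–20:02 = 10 h 8 min; less 45 min break → 9 h 23 min
Wed: 07:46–15:20 = 7 h 34 min; less 45 min break → 6 h 49 min
Thu: 06:22–17:56 = 11 h 34 min; less 45 min break → 10 h 49 min
Fri: 06:46–14:54 = 8 h 8 min; less 45 min break → 7 h 23 min
Sat: 10:01–19:48 = 9 h 47 min; less 45 min break → 9 h 2 min
Total worked: 53 h 43 min = 53.72 h.
Threshold 37.5 h → overtime 16 h 13 min, regular 37 h 30 min.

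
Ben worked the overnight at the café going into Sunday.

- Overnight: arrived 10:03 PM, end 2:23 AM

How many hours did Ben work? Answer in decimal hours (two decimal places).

Overnight: 10:03 PM → midnight = 1 h 57 min; midnight → 2:23 AM = 2 h 23 min; span 4 h 20 min

4.33 hours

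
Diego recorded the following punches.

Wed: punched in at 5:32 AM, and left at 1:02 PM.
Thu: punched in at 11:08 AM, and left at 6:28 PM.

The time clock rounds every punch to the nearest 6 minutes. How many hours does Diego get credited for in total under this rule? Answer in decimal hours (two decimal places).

Wed: in 5:32 AM→5:30 AM, out 1:02 PM→1:00 PM; 7 h 30 min
Thu: in 11:08 AM→11:06 AM, out 6:28 PM→6:30 PM; 7 h 24 min
Total credited: 14 h 54 min.

14.90 hours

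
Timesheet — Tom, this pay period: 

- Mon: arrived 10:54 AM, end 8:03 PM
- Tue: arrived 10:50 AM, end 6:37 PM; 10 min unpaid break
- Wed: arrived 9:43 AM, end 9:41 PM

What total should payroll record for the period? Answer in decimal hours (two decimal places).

Mon: 10:54 AM–8:03 PM = 9 h 9 min
Tue: 10:50 AM–6:37 PM = 7 h 47 min; less 10 min break → 7 h 37 min
Wed: 9:43 AM–9:41 PM = 11 h 58 min
Total: 9 h 9 min + 7 h 37 min + 11 h 58 min = 28 h 44 min.

28.73 hours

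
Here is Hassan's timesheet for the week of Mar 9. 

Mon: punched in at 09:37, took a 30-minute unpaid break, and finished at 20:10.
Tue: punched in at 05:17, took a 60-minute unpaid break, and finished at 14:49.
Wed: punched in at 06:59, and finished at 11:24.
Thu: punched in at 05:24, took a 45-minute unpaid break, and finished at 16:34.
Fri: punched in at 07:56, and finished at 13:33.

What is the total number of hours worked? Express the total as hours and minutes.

Mon: 09:37–20:10 = 10 h 33 min; less 30 min break → 10 h 3 min
Tue: 05:17–14:49 = 9 h 32 min; less 60 min break → 8 h 32 min
Wed: 06:59–11:24 = 4 h 25 min
Thu: 05:24–16:34 = 11 h 10 min; less 45 min break → 10 h 25 min
Fri: 07:56–13:33 = 5 h 37 min
Total: 10 h 3 min + 8 h 32 min + 4 h 25 min + 10 h 25 min + 5 h 37 min = 39 h 2 min.

39 h 2 min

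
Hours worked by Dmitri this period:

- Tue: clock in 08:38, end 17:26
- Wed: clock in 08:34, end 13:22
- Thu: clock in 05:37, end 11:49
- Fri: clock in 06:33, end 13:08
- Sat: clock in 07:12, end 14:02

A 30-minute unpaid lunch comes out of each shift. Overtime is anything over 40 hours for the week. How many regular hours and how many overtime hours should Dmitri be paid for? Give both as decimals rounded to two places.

Regular 30.72 hours, overtime 0.00 hours

Tue: 08:38–17:26 = 8 h 48 min; less 30 min break → 8 h 18 min
Wed: 08:34–13:22 = 4 h 48 min; less 30 min break → 4 h 18 min
Thu: 05:37–11:49 = 6 h 12 min; less 30 min break → 5 h 42 min
Fri: 06:33–13:08 = 6 h 35 min; less 30 min break → 6 h 5 min
Sat: 07:12–14:02 = 6 h 50 min; less 30 min break → 6 h 20 min
Total worked: 30 h 43 min = 30.72 h.
Threshold 40 h → overtime 0 h 0 min, regular 30 h 43 min.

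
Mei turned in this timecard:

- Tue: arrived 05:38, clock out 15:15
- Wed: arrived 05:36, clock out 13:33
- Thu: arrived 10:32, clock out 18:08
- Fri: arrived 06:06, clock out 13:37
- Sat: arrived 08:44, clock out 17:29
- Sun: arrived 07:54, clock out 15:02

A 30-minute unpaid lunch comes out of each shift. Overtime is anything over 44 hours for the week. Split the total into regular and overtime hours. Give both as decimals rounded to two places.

Tue: 05:38–15:15 = 9 h 37 min; less 30 min break → 9 h 7 min
Wed: 05:36–13:33 = 7 h 57 min; less 30 min break → 7 h 27 min
Thu: 10:32–18:08 = 7 h 36 min; less 30 min break → 7 h 6 min
Fri: 06:06–13:37 = 7 h 31 min; less 30 min break → 7 h 1 min
Sat: 08:44–17:29 = 8 h 45 min; less 30 min break → 8 h 15 min
Sun: 07:54–15:02 = 7 h 8 min; less 30 min break → 6 h 38 min
Total worked: 45 h 34 min = 45.57 h.
Threshold 44 h → overtime 1 h 34 min, regular 44 h 0 min.

Regular 44.00 hours, overtime 1.57 hours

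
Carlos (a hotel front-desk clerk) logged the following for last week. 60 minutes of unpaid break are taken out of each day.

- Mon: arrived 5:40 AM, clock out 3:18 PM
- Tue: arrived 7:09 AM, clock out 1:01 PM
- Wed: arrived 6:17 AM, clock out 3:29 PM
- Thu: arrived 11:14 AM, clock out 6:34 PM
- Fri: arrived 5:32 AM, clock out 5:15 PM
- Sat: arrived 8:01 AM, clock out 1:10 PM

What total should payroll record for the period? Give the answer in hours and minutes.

Mon: 5:40 AM–3:18 PM = 9 h 38 min; less 60 min break → 8 h 38 min
Tue: 7:09 AM–1:01 PM = 5 h 52 min; less 60 min break → 4 h 52 min
Wed: 6:17 AM–3:29 PM = 9 h 12 min; less 60 min break → 8 h 12 min
Thu: 11:14 AM–6:34 PM = 7 h 20 min; less 60 min break → 6 h 20 min
Fri: 5:32 AM–5:15 PM = 11 h 43 min; less 60 min break → 10 h 43 min
Sat: 8:01 AM–1:10 PM = 5 h 9 min; less 60 min break → 4 h 9 min
Total: 8 h 38 min + 4 h 52 min + 8 h 12 min + 6 h 20 min + 10 h 43 min + 4 h 9 min = 42 h 54 min.

42 h 54 min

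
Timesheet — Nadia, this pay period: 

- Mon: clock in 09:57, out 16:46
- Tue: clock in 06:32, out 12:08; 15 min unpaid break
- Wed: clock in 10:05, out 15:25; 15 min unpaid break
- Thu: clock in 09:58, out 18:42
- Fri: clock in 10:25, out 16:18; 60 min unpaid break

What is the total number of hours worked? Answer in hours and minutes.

Mon: 09:57–16:46 = 6 h 49 min
Tue: 06:32–12:08 = 5 h 36 min; less 15 min break → 5 h 21 min
Wed: 10:05–15:25 = 5 h 20 min; less 15 min break → 5 h 5 min
Thu: 09:58–18:42 = 8 h 44 min
Fri: 10:25–16:18 = 5 h 53 min; less 60 min break → 4 h 53 min
Total: 6 h 49 min + 5 h 21 min + 5 h 5 min + 8 h 44 min + 4 h 53 min = 30 h 52 min.

30 h 52 min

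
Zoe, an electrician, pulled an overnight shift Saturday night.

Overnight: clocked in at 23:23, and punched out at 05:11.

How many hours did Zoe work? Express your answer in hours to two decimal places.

5.80 hours

Overnight: 23:23 → midnight = 0 h 37 min; midnight → 05:11 = 5 h 11 min; span 5 h 48 min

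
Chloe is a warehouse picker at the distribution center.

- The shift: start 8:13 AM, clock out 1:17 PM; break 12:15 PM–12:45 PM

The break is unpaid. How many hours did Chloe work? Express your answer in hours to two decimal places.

The shift: 8:13 AM–1:17 PM = 5 h 4 min; less 30 min break → 4 h 34 min

4.57 hours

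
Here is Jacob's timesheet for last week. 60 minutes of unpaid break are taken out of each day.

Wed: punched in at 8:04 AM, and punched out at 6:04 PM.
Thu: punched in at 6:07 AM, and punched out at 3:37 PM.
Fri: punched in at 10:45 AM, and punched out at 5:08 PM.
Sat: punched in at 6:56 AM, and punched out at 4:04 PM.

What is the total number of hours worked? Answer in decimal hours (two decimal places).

31.02 hours

Wed: 8:04 AM–6:04 PM = 10 h 0 min; less 60 min break → 9 h 0 min
Thu: 6:07 AM–3:37 PM = 9 h 30 min; less 60 min break → 8 h 30 min
Fri: 10:45 AM–5:08 PM = 6 h 23 min; less 60 min break → 5 h 23 min
Sat: 6:56 AM–4:04 PM = 9 h 8 min; less 60 min break → 8 h 8 min
Total: 9 h 0 min + 8 h 30 min + 5 h 23 min + 8 h 8 min = 31 h 1 min.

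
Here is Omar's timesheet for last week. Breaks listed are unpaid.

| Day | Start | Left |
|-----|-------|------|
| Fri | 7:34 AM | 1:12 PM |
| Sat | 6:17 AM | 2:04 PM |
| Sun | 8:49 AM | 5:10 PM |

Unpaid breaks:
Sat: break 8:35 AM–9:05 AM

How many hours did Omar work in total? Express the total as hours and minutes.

21 h 16 min

Fri: 7:34 AM–1:12 PM = 5 h 38 min
Sat: 6:17 AM–2:04 PM = 7 h 47 min; less 30 min break → 7 h 17 min
Sun: 8:49 AM–5:10 PM = 8 h 21 min
Total: 5 h 38 min + 7 h 17 min + 8 h 21 min = 21 h 16 min.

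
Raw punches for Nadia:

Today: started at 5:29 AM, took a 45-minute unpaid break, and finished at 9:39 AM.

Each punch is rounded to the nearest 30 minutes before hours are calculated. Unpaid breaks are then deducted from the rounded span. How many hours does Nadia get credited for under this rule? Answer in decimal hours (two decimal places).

3.25 hours

Today: in 5:29 AM→5:30 AM, out 9:39 AM→9:30 AM; 4 h 0 min − 45 min = 3 h 15 min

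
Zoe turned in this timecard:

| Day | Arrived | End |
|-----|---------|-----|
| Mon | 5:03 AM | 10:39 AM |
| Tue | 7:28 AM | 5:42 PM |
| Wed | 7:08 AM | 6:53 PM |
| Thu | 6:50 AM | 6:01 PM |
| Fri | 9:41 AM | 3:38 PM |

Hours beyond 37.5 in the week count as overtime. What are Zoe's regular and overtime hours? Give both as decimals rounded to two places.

Regular 37.50 hours, overtime 7.22 hours

Mon: 5:03 AM–10:39 AM = 5 h 36 min
Tue: 7:28 AM–5:42 PM = 10 h 14 min
Wed: 7:08 AM–6:53 PM = 11 h 45 min
Thu: 6:50 AM–6:01 PM = 11 h 11 min
Fri: 9:41 AM–3:38 PM = 5 h 57 min
Total worked: 44 h 43 min = 44.72 h.
Threshold 37.5 h → overtime 7 h 13 min, regular 37 h 30 min.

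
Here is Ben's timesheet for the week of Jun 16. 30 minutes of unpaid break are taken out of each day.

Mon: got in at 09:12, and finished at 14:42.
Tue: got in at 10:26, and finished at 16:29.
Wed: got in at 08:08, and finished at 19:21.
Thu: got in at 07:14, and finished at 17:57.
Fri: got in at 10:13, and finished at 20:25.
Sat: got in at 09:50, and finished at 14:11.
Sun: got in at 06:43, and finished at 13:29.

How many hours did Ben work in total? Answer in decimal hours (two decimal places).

Mon: 09:12–14:42 = 5 h 30 min; less 30 min break → 5 h 0 min
Tue: 10:26–16:29 = 6 h 3 min; less 30 min break → 5 h 33 min
Wed: 08:08–19:21 = 11 h 13 min; less 30 min break → 10 h 43 min
Thu: 07:14–17:57 = 10 h 43 min; less 30 min break → 10 h 13 min
Fri: 10:13–20:25 = 10 h 12 min; less 30 min break → 9 h 42 min
Sat: 09:50–14:11 = 4 h 21 min; less 30 min break → 3 h 51 min
Sun: 06:43–13:29 = 6 h 46 min; less 30 min break → 6 h 16 min
Total: 5 h 0 min + 5 h 33 min + 10 h 43 min + 10 h 13 min + 9 h 42 min + 3 h 51 min + 6 h 16 min = 51 h 18 min.

51.30 hours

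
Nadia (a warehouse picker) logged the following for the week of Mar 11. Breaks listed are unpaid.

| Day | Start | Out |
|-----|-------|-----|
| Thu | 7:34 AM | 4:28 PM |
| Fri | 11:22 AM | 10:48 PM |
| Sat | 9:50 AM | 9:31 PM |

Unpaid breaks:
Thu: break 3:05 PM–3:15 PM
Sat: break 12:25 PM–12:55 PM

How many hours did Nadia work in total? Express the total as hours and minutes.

31 h 21 min

Thu: 7:34 AM–4:28 PM = 8 h 54 min; less 10 min break → 8 h 44 min
Fri: 11:22 AM–10:48 PM = 11 h 26 min
Sat: 9:50 AM–9:31 PM = 11 h 41 min; less 30 min break → 11 h 11 min
Total: 8 h 44 min + 11 h 26 min + 11 h 11 min = 31 h 21 min.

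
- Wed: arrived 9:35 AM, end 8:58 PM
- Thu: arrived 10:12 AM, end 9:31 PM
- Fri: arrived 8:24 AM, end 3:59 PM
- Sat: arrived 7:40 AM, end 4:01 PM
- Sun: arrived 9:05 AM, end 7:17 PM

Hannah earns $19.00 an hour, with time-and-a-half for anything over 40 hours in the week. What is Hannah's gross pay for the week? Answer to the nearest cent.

Wed: 9:35 AM–8:58 PM = 11 h 23 min
Thu: 10:12 AM–9:31 PM = 11 h 19 min
Fri: 8:24 AM–3:59 PM = 7 h 35 min
Sat: 7:40 AM–4:01 PM = 8 h 21 min
Sun: 9:05 AM–7:17 PM = 10 h 12 min
Total worked: 48 h 50 min = 2930 min.
Regular 40 h 0 min = 2400 min at $19.00/h; overtime 8 h 50 min = 530 min at $28.50/h.
Pay = (2400 × $19.00 + 530 × $28.50) ÷ 60 = $1011.75.

$1011.75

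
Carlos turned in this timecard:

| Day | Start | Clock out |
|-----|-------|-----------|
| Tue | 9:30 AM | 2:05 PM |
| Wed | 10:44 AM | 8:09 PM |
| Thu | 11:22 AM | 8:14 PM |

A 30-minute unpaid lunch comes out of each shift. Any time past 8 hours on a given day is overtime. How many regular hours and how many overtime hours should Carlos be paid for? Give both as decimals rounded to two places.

Tue: 9:30 AM–2:05 PM = 4 h 35 min; less 30 min break → 4 h 5 min
Wed: 10:44 AM–8:09 PM = 9 h 25 min; less 30 min break → 8 h 55 min
Thu: 11:22 AM–8:14 PM = 8 h 52 min; less 30 min break → 8 h 22 min
Tue reg 4 h 5 min / OT 0 h 0 min; Wed reg 8 h 0 min / OT 0 h 55 min; Thu reg 8 h 0 min / OT 0 h 22 min.
Totals: regular 20 h 5 min, overtime 1 h 17 min.

Regular 20.08 hours, overtime 1.28 hours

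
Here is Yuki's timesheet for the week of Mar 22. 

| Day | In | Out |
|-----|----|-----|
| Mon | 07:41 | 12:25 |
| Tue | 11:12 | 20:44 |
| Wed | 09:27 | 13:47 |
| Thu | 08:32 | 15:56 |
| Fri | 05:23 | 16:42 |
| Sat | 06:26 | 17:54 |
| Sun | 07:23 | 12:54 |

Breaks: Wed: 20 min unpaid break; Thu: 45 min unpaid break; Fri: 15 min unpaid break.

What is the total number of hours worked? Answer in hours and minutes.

Mon: 07:41–12:25 = 4 h 44 min
Tue: 11:12–20:44 = 9 h 32 min
Wed: 09:27–13:47 = 4 h 20 min; less 20 min break → 4 h 0 min
Thu: 08:32–15:56 = 7 h 24 min; less 45 min break → 6 h 39 min
Fri: 05:23–16:42 = 11 h 19 min; less 15 min break → 11 h 4 min
Sat: 06:26–17:54 = 11 h 28 min
Sun: 07:23–12:54 = 5 h 31 min
Total: 4 h 44 min + 9 h 32 min + 4 h 0 min + 6 h 39 min + 11 h 4 min + 11 h 28 min + 5 h 31 min = 52 h 58 min.

52 h 58 min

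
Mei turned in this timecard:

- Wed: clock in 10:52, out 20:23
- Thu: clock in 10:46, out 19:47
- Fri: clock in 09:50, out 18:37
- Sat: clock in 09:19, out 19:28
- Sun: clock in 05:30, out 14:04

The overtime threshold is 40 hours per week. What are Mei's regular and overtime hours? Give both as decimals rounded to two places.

Wed: 10:52–20:23 = 9 h 31 min
Thu: 10:46–19:47 = 9 h 1 min
Fri: 09:50–18:37 = 8 h 47 min
Sat: 09:19–19:28 = 10 h 9 min
Sun: 05:30–14:04 = 8 h 34 min
Total worked: 46 h 2 min = 46.03 h.
Threshold 40 h → overtime 6 h 2 min, regular 40 h 0 min.

Regular 40.00 hours, overtime 6.03 hours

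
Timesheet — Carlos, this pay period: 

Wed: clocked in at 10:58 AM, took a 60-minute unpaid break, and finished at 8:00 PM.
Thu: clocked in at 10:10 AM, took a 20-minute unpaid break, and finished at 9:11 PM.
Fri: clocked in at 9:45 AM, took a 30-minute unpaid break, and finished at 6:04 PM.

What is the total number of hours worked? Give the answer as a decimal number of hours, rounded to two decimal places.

Wed: 10:58 AM–8:00 PM = 9 h 2 min; less 60 min break → 8 h 2 min
Thu: 10:10 AM–9:11 PM = 11 h 1 min; less 20 min break → 10 h 41 min
Fri: 9:45 AM–6:04 PM = 8 h 19 min; less 30 min break → 7 h 49 min
Total: 8 h 2 min + 10 h 41 min + 7 h 49 min = 26 h 32 min.

26.53 hours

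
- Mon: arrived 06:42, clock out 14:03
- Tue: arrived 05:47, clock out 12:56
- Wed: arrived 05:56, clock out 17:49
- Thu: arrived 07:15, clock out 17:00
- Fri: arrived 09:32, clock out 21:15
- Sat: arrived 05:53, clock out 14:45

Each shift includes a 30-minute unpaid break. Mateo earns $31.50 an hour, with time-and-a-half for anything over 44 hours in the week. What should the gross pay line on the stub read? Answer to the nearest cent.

$1845.11

Mon: 06:42–14:03 = 7 h 21 min; less 30 min break → 6 h 51 min
Tue: 05:47–12:56 = 7 h 9 min; less 30 min break → 6 h 39 min
Wed: 05:56–17:49 = 11 h 53 min; less 30 min break → 11 h 23 min
Thu: 07:15–17:00 = 9 h 45 min; less 30 min break → 9 h 15 min
Fri: 09:32–21:15 = 11 h 43 min; less 30 min break → 11 h 13 min
Sat: 05:53–14:45 = 8 h 52 min; less 30 min break → 8 h 22 min
Total worked: 53 h 43 min = 3223 min.
Regular 44 h 0 min = 2640 min at $31.50/h; overtime 9 h 43 min = 583 min at $47.25/h.
Pay = (2640 × $31.50 + 583 × $47.25) ÷ 60 = $1845.11.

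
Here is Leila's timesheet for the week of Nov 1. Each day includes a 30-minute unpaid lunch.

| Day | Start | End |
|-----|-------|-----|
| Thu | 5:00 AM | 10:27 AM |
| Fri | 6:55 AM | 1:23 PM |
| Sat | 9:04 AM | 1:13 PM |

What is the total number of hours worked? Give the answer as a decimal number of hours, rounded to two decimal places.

14.57 hours

Thu: 5:00 AM–10:27 AM = 5 h 27 min; less 30 min break → 4 h 57 min
Fri: 6:55 AM–1:23 PM = 6 h 28 min; less 30 min break → 5 h 58 min
Sat: 9:04 AM–1:13 PM = 4 h 9 min; less 30 min break → 3 h 39 min
Total: 4 h 57 min + 5 h 58 min + 3 h 39 min = 14 h 34 min.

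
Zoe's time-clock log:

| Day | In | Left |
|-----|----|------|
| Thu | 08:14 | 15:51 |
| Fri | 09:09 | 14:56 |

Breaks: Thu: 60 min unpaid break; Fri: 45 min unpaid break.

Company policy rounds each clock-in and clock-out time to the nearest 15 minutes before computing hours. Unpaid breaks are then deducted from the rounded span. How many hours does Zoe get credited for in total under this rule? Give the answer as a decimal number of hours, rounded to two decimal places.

11.50 hours

Thu: in 08:14→08:15, out 15:51→15:45; 7 h 30 min − 60 min = 6 h 30 min
Fri: in 09:09→09:15, out 14:56→15:00; 5 h 45 min − 45 min = 5 h 0 min
Total credited: 11 h 30 min.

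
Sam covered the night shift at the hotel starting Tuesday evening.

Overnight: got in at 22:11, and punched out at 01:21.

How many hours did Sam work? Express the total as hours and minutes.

3 h 10 min

Overnight: 22:11 → midnight = 1 h 49 min; midnight → 01:21 = 1 h 21 min; span 3 h 10 min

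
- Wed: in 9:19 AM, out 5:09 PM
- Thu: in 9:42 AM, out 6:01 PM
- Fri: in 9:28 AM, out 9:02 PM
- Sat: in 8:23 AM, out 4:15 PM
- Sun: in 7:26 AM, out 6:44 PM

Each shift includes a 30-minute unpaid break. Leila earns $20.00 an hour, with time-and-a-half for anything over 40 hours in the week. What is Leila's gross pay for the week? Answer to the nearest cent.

$931.50

Wed: 9:19 AM–5:09 PM = 7 h 50 min; less 30 min break → 7 h 20 min
Thu: 9:42 AM–6:01 PM = 8 h 19 min; less 30 min break → 7 h 49 min
Fri: 9:28 AM–9:02 PM = 11 h 34 min; less 30 min break → 11 h 4 min
Sat: 8:23 AM–4:15 PM = 7 h 52 min; less 30 min break → 7 h 22 min
Sun: 7:26 AM–6:44 PM = 11 h 18 min; less 30 min break → 10 h 48 min
Total worked: 44 h 23 min = 2663 min.
Regular 40 h 0 min = 2400 min at $20.00/h; overtime 4 h 23 min = 263 min at $30.00/h.
Pay = (2400 × $20.00 + 263 × $30.00) ÷ 60 = $931.50.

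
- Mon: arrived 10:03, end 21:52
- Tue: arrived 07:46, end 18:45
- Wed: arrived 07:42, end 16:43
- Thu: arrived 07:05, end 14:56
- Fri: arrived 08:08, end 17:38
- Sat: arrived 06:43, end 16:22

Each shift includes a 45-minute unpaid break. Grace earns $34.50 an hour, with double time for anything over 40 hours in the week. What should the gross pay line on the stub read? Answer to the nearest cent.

$2367.85

Mon: 10:03–21:52 = 11 h 49 min; less 45 min break → 11 h 4 min
Tue: 07:46–18:45 = 10 h 59 min; less 45 min break → 10 h 14 min
Wed: 07:42–16:43 = 9 h 1 min; less 45 min break → 8 h 16 min
Thu: 07:05–14:56 = 7 h 51 min; less 45 min break → 7 h 6 min
Fri: 08:08–17:38 = 9 h 30 min; less 45 min break → 8 h 45 min
Sat: 06:43–16:22 = 9 h 39 min; less 45 min break → 8 h 54 min
Total worked: 54 h 19 min = 3259 min.
Regular 40 h 0 min = 2400 min at $34.50/h; overtime 14 h 19 min = 859 min at $69.00/h.
Pay = (2400 × $34.50 + 859 × $69.00) ÷ 60 = $2367.85.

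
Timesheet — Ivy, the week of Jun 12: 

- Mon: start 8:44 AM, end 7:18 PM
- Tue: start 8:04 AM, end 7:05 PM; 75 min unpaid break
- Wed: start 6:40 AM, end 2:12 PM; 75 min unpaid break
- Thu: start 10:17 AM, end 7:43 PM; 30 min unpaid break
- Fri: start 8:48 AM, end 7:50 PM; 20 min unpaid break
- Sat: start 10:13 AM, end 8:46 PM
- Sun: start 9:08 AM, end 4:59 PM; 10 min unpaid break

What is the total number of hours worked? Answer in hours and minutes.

64 h 29 min

Mon: 8:44 AM–7:18 PM = 10 h 34 min
Tue: 8:04 AM–7:05 PM = 11 h 1 min; less 75 min break → 9 h 46 min
Wed: 6:40 AM–2:12 PM = 7 h 32 min; less 75 min break → 6 h 17 min
Thu: 10:17 AM–7:43 PM = 9 h 26 min; less 30 min break → 8 h 56 min
Fri: 8:48 AM–7:50 PM = 11 h 2 min; less 20 min break → 10 h 42 min
Sat: 10:13 AM–8:46 PM = 10 h 33 min
Sun: 9:08 AM–4:59 PM = 7 h 51 min; less 10 min break → 7 h 41 min
Total: 10 h 34 min + 9 h 46 min + 6 h 17 min + 8 h 56 min + 10 h 42 min + 10 h 33 min + 7 h 41 min = 64 h 29 min.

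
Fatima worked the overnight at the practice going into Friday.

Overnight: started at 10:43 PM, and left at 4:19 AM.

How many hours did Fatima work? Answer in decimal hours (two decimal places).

Overnight: 10:43 PM → midnight = 1 h 17 min; midnight → 4:19 AM = 4 h 19 min; span 5 h 36 min

5.60 hours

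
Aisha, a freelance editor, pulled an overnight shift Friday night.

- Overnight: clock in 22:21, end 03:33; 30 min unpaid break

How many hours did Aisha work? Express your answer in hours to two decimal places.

Overnight: 22:21 → midnight = 1 h 39 min; midnight → 03:33 = 3 h 33 min; span 5 h 12 min; less 30 min break → 4 h 42 min

4.70 hours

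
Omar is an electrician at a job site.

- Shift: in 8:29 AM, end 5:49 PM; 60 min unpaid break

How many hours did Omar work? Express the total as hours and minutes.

Shift: 8:29 AM–5:49 PM = 9 h 20 min; less 60 min break → 8 h 20 min

8 h 20 min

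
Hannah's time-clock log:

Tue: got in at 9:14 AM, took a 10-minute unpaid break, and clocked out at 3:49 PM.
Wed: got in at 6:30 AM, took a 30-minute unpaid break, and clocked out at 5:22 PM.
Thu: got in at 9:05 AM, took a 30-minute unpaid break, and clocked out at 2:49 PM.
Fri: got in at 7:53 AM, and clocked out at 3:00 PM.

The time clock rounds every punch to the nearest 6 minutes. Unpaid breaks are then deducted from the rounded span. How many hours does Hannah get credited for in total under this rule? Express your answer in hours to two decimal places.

Tue: in 9:14 AM→9:12 AM, out 3:49 PM→3:48 PM; 6 h 36 min − 10 min = 6 h 26 min
Wed: in 6:30 AM→6:30 AM, out 5:22 PM→5:24 PM; 10 h 54 min − 30 min = 10 h 24 min
Thu: in 9:05 AM→9:06 AM, out 2:49 PM→2:48 PM; 5 h 42 min − 30 min = 5 h 12 min
Fri: in 7:53 AM→7:54 AM, out 3:00 PM→3:00 PM; 7 h 6 min
Total credited: 29 h 8 min.

29.13 hours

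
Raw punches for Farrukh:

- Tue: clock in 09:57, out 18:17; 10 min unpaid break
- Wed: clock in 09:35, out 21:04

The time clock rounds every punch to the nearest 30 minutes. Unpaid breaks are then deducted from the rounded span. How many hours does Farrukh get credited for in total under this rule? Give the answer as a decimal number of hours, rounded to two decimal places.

Tue: in 09:57→10:00, out 18:17→18:30; 8 h 30 min − 10 min = 8 h 20 min
Wed: in 09:35→09:30, out 21:04→21:00; 11 h 30 min
Total credited: 19 h 50 min.

19.83 hours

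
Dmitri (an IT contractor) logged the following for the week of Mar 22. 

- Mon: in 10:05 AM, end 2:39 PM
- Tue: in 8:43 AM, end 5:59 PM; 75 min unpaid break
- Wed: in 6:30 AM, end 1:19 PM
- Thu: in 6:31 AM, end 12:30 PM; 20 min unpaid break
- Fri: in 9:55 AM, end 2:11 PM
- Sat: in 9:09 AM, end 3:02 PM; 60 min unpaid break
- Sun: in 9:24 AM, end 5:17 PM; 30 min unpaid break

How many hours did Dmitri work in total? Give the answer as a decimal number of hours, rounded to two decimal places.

41.58 hours

Mon: 10:05 AM–2:39 PM = 4 h 34 min
Tue: 8:43 AM–5:59 PM = 9 h 16 min; less 75 min break → 8 h 1 min
Wed: 6:30 AM–1:19 PM = 6 h 49 min
Thu: 6:31 AM–12:30 PM = 5 h 59 min; less 20 min break → 5 h 39 min
Fri: 9:55 AM–2:11 PM = 4 h 16 min
Sat: 9:09 AM–3:02 PM = 5 h 53 min; less 60 min break → 4 h 53 min
Sun: 9:24 AM–5:17 PM = 7 h 53 min; less 30 min break → 7 h 23 min
Total: 4 h 34 min + 8 h 1 min + 6 h 49 min + 5 h 39 min + 4 h 16 min + 4 h 53 min + 7 h 23 min = 41 h 35 min.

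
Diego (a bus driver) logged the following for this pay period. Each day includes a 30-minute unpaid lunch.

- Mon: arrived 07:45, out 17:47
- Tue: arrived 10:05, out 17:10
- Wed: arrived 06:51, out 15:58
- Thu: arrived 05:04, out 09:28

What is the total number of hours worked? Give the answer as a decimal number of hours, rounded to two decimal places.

Mon: 07:45–17:47 = 10 h 2 min; less 30 min break → 9 h 32 min
Tue: 10:05–17:10 = 7 h 5 min; less 30 min break → 6 h 35 min
Wed: 06:51–15:58 = 9 h 7 min; less 30 min break → 8 h 37 min
Thu: 05:04–09:28 = 4 h 24 min; less 30 min break → 3 h 54 min
Total: 9 h 32 min + 6 h 35 min + 8 h 37 min + 3 h 54 min = 28 h 38 min.

28.63 hours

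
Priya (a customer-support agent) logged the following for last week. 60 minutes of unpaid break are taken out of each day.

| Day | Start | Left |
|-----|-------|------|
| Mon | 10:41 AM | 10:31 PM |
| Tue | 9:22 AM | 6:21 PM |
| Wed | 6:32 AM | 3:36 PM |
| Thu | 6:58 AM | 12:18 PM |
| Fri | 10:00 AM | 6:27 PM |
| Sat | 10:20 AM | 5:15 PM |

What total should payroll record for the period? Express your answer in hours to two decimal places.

44.58 hours

Mon: 10:41 AM–10:31 PM = 11 h 50 min; less 60 min break → 10 h 50 min
Tue: 9:22 AM–6:21 PM = 8 h 59 min; less 60 min break → 7 h 59 min
Wed: 6:32 AM–3:36 PM = 9 h 4 min; less 60 min break → 8 h 4 min
Thu: 6:58 AM–12:18 PM = 5 h 20 min; less 60 min break → 4 h 20 min
Fri: 10:00 AM–6:27 PM = 8 h 27 min; less 60 min break → 7 h 27 min
Sat: 10:20 AM–5:15 PM = 6 h 55 min; less 60 min break → 5 h 55 min
Total: 10 h 50 min + 7 h 59 min + 8 h 4 min + 4 h 20 min + 7 h 27 min + 5 h 55 min = 44 h 35 min.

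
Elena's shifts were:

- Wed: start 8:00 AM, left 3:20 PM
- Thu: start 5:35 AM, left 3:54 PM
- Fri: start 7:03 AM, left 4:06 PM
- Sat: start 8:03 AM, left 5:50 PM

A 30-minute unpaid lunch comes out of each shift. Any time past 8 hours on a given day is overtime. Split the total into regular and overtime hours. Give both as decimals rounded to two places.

Wed: 8:00 AM–3:20 PM = 7 h 20 min; less 30 min break → 6 h 50 min
Thu: 5:35 AM–3:54 PM = 10 h 19 min; less 30 min break → 9 h 49 min
Fri: 7:03 AM–4:06 PM = 9 h 3 min; less 30 min break → 8 h 33 min
Sat: 8:03 AM–5:50 PM = 9 h 47 min; less 30 min break → 9 h 17 min
Wed reg 6 h 50 min / OT 0 h 0 min; Thu reg 8 h 0 min / OT 1 h 49 min; Fri reg 8 h 0 min / OT 0 h 33 min; Sat reg 8 h 0 min / OT 1 h 17 min.
Totals: regular 30 h 50 min, overtime 3 h 39 min.

Regular 30.83 hours, overtime 3.65 hours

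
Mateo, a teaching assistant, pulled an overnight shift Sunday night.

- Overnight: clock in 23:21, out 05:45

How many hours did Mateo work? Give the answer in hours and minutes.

Overnight: 23:21 → midnight = 0 h 39 min; midnight → 05:45 = 5 h 45 min; span 6 h 24 min

6 h 24 min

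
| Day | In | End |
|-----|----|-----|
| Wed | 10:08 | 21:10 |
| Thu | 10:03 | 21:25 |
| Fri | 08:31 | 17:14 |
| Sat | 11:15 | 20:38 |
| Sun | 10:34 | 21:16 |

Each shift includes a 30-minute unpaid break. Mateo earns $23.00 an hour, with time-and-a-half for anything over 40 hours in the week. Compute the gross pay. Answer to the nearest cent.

Wed: 10:08–21:10 = 11 h 2 min; less 30 min break → 10 h 32 min
Thu: 10:03–21:25 = 11 h 22 min; less 30 min break → 10 h 52 min
Fri: 08:31–17:14 = 8 h 43 min; less 30 min break → 8 h 13 min
Sat: 11:15–20:38 = 9 h 23 min; less 30 min break → 8 h 53 min
Sun: 10:34–21:16 = 10 h 42 min; less 30 min break → 10 h 12 min
Total worked: 48 h 42 min = 2922 min.
Regular 40 h 0 min = 2400 min at $23.00/h; overtime 8 h 42 min = 522 min at $34.50/h.
Pay = (2400 × $23.00 + 522 × $34.50) ÷ 60 = $1220.15.

$1220.15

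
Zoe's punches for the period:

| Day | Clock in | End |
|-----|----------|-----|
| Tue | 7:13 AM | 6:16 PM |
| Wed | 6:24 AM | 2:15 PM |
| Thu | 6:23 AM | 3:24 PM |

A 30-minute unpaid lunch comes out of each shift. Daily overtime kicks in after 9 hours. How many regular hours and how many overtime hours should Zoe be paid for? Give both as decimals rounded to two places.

Tue: 7:13 AM–6:16 PM = 11 h 3 min; less 30 min break → 10 h 33 min
Wed: 6:24 AM–2:15 PM = 7 h 51 min; less 30 min break → 7 h 21 min
Thu: 6:23 AM–3:24 PM = 9 h 1 min; less 30 min break → 8 h 31 min
Tue reg 9 h 0 min / OT 1 h 33 min; Wed reg 7 h 21 min / OT 0 h 0 min; Thu reg 8 h 31 min / OT 0 h 0 min.
Totals: regular 24 h 52 min, overtime 1 h 33 min.

Regular 24.87 hours, overtime 1.55 hours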